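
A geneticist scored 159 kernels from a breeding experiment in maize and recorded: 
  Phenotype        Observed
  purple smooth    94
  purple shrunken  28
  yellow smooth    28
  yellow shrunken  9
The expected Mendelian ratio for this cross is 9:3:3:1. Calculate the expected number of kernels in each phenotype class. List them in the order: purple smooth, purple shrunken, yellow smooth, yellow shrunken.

The 9:3:3:1 ratio has 16 parts, so with N = 159 the expected counts are:
  purple smooth: 159 × 9/16 = 89.4375
  purple shrunken: 159 × 3/16 = 29.8125
  yellow smooth: 159 × 3/16 = 29.8125
  yellow shrunken: 159 × 1/16 = 9.9375

89.4375, 29.8125, 29.8125, 9.9375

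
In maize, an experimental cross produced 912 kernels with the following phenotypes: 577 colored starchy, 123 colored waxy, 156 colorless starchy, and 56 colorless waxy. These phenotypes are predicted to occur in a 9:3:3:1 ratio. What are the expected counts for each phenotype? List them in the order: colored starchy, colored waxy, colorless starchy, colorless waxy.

513, 171, 171, 57

Total ratio parts = 16. Expected numbers out of 912:
  colored starchy: 912 × 9/16 = 513
  colored waxy: 912 × 3/16 = 171
  colorless starchy: 912 × 3/16 = 171
  colorless waxy: 912 × 1/16 = 57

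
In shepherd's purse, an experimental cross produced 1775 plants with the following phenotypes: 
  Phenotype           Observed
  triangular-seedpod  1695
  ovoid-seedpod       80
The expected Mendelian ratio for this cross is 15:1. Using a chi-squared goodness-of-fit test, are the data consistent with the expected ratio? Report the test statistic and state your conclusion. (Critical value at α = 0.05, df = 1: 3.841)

Total ratio parts = 16. Expected numbers out of 1775:
  triangular-seedpod: 1775 × 15/16 = 1664.0625
  ovoid-seedpod: 1775 × 1/16 = 110.9375
χ² = Σ (O − E)² / E
  triangular-seedpod: (1695 − 1664.0625)² / 1664.0625 = 0.5752
  ovoid-seedpod: (80 − 110.9375)² / 110.9375 = 8.6276
χ² = 0.5752 + 8.6276 = 9.2028 ≈ 9.203
Degrees of freedom = 2 − 1 = 1; critical value at α = 0.05 is 3.841.
Since 9.203 > 3.841, we reject the null hypothesis — the data do not fit the 15:1 ratio.

9.203; not consistent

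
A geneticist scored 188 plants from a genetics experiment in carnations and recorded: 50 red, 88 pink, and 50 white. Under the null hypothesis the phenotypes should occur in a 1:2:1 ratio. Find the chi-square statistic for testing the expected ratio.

Under the 1:2:1 hypothesis (Σ ratio = 4, N = 188):
  red: 188 × 1/4 = 47
  pink: 188 × 2/4 = 94
  white: 188 × 1/4 = 47
χ² = Σ (O − E)² / E
  red: (50 − 47)² / 47 = 0.1915
  pink: (88 − 94)² / 94 = 0.3830
  white: (50 − 47)² / 47 = 0.1915
χ² = 0.1915 + 0.3830 + 0.1915 = 0.766

0.766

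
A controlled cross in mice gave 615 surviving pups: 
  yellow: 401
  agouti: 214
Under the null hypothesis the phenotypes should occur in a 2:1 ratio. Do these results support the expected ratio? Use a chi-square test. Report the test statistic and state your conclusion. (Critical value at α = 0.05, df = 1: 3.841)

0.593; consistent

Expected counts for N = 615 under a 2:1 ratio (total parts = 3):
  yellow: 615 × 2/3 = 410
  agouti: 615 × 1/3 = 205
χ² = Σ (O − E)² / E
  yellow: (401 − 410)² / 410 = 0.1976
  agouti: (214 − 205)² / 205 = 0.3951
χ² = 0.1976 + 0.3951 = 0.5927 ≈ 0.593
Degrees of freedom = 2 − 1 = 1; critical value at α = 0.05 is 3.841.
Since 0.593 < 3.841, we fail to reject the null hypothesis — the data are consistent with the 2:1 ratio.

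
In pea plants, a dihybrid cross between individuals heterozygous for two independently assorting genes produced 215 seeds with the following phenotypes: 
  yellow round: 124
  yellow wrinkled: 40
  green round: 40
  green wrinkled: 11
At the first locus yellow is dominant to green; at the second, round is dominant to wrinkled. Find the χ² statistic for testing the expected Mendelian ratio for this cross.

0.525

A dihybrid F₂ with independent assortment and complete dominance at both loci gives a 9:3:3:1 phenotypic ratio.
The 9:3:3:1 ratio has 16 parts, so with N = 215 the expected counts are:
  yellow round: 215 × 9/16 = 120.9375
  yellow wrinkled: 215 × 3/16 = 40.3125
  green round: 215 × 3/16 = 40.3125
  green wrinkled: 215 × 1/16 = 13.4375
χ² = Σ (O − E)² / E
  yellow round: (124 − 120.9375)² / 120.9375 = 0.0776
  yellow wrinkled: (40 − 40.3125)² / 40.3125 = 0.0024
  green round: (40 − 40.3125)² / 40.3125 = 0.0024
  green wrinkled: (11 − 13.4375)² / 13.4375 = 0.4422
χ² = 0.0776 + 0.0024 + 0.0024 + 0.4422 = 0.5246 ≈ 0.525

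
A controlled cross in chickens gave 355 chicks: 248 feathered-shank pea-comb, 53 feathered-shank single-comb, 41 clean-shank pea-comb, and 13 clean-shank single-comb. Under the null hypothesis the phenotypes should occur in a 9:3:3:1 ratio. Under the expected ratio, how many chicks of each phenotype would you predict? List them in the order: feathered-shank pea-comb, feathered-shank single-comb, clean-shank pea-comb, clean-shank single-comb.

Total ratio parts = 16. Expected numbers out of 355:
  feathered-shank pea-comb: 355 × 9/16 = 199.6875
  feathered-shank single-comb: 355 × 3/16 = 66.5625
  clean-shank pea-comb: 355 × 3/16 = 66.5625
  clean-shank single-comb: 355 × 1/16 = 22.1875

199.6875, 66.5625, 66.5625, 22.1875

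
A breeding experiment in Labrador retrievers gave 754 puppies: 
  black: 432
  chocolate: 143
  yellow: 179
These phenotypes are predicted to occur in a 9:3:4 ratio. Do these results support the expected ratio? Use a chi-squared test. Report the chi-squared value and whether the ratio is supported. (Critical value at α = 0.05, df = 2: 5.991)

Total ratio parts = 16. Expected numbers out of 754:
  black: 754 × 9/16 = 424.125
  chocolate: 754 × 3/16 = 141.375
  yellow: 754 × 4/16 = 188.5
χ² = Σ (O − E)² / E
  black: (432 − 424.125)² / 424.125 = 0.1462
  chocolate: (143 − 141.375)² / 141.375 = 0.0187
  yellow: (179 − 188.5)² / 188.5 = 0.4788
χ² = 0.1462 + 0.0187 + 0.4788 = 0.6437 ≈ 0.644
Degrees of freedom = 3 − 1 = 2; critical value at α = 0.05 is 5.991.
Since 0.644 < 5.991, we fail to reject the null hypothesis — the data are consistent with the 9:3:4 ratio.

0.644; consistent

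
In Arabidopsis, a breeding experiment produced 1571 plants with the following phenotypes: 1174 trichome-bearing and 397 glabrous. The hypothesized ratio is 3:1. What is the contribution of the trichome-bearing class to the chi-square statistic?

0.015

Total ratio parts = 4. Expected numbers out of 1571:
  trichome-bearing: 1571 × 3/4 = 1178.25
  glabrous: 1571 × 1/4 = 392.75
Contribution of trichome-bearing: (1174 − 1178.25)² / 1178.25 = 0.0153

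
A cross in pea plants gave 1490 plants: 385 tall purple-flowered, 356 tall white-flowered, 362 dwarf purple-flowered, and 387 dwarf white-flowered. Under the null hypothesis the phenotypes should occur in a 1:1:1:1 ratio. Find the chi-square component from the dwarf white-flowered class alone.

The 1:1:1:1 ratio has 4 parts, so with N = 1490 the expected counts are:
  tall purple-flowered: 1490 × 1/4 = 372.5
  tall white-flowered: 1490 × 1/4 = 372.5
  dwarf purple-flowered: 1490 × 1/4 = 372.5
  dwarf white-flowered: 1490 × 1/4 = 372.5
Contribution of dwarf white-flowered: (387 − 372.5)² / 372.5 = 0.5644

0.564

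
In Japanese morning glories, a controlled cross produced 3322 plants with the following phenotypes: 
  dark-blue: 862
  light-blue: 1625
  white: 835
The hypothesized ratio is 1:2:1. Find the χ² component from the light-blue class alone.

Expected counts for N = 3322 under a 1:2:1 ratio (total parts = 4):
  dark-blue: 3322 × 1/4 = 830.5
  light-blue: 3322 × 2/4 = 1661
  white: 3322 × 1/4 = 830.5
Contribution of light-blue: (1625 − 1661)² / 1661 = 0.7803

0.780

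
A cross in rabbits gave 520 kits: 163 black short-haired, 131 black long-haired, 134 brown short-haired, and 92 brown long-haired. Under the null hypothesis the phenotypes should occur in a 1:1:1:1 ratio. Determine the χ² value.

Under the 1:1:1:1 hypothesis (Σ ratio = 4, N = 520):
  black short-haired: 520 × 1/4 = 130
  black long-haired: 520 × 1/4 = 130
  brown short-haired: 520 × 1/4 = 130
  brown long-haired: 520 × 1/4 = 130
χ² = Σ (O − E)² / E
  black short-haired: (163 − 130)² / 130 = 8.3769
  black long-haired: (131 − 130)² / 130 = 0.0077
  brown short-haired: (134 − 130)² / 130 = 0.1231
  brown long-haired: (92 − 130)² / 130 = 11.1077
χ² = 8.3769 + 0.0077 + 0.1231 + 11.1077 = 19.6154 ≈ 19.615

19.615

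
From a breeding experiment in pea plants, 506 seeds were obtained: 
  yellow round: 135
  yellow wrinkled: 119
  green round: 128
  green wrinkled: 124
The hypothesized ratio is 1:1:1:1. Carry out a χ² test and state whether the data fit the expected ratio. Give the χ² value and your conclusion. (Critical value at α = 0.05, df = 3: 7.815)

Under the 1:1:1:1 hypothesis (Σ ratio = 4, N = 506):
  yellow round: 506 × 1/4 = 126.5
  yellow wrinkled: 506 × 1/4 = 126.5
  green round: 506 × 1/4 = 126.5
  green wrinkled: 506 × 1/4 = 126.5
χ² = Σ (O − E)² / E
  yellow round: (135 − 126.5)² / 126.5 = 0.5711
  yellow wrinkled: (119 − 126.5)² / 126.5 = 0.4447
  green round: (128 − 126.5)² / 126.5 = 0.0178
  green wrinkled: (124 − 126.5)² / 126.5 = 0.0494
χ² = 0.5711 + 0.4447 + 0.0178 + 0.0494 = 1.083
Degrees of freedom = 4 − 1 = 3; critical value at α = 0.05 is 7.815.
Since 1.083 < 7.815, we fail to reject the null hypothesis — the data are consistent with the 1:1:1:1 ratio.

1.083; consistent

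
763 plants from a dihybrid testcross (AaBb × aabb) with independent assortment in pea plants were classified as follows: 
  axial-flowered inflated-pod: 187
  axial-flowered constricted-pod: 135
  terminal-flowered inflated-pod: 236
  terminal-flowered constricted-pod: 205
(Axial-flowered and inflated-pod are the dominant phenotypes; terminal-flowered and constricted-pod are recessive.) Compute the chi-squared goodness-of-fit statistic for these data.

A dihybrid testcross with independent assortment gives a 1:1:1:1 ratio.
Under the 1:1:1:1 hypothesis (Σ ratio = 4, N = 763):
  axial-flowered inflated-pod: 763 × 1/4 = 190.75
  axial-flowered constricted-pod: 763 × 1/4 = 190.75
  terminal-flowered inflated-pod: 763 × 1/4 = 190.75
  terminal-flowered constricted-pod: 763 × 1/4 = 190.75
χ² = Σ (O − E)² / E
  axial-flowered inflated-pod: (187 − 190.75)² / 190.75 = 0.0737
  axial-flowered constricted-pod: (135 − 190.75)² / 190.75 = 16.2939
  terminal-flowered inflated-pod: (236 − 190.75)² / 190.75 = 10.7343
  terminal-flowered constricted-pod: (205 − 190.75)² / 190.75 = 1.0645
χ² = 0.0737 + 16.2939 + 10.7343 + 1.0645 = 28.1664 ≈ 28.166

28.166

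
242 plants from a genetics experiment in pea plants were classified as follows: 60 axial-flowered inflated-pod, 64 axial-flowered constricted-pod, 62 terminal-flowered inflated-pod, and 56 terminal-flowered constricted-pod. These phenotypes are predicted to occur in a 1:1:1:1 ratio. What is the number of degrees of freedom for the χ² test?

3

A goodness-of-fit test with 4 phenotype classes has df = 4 − 1 = 3.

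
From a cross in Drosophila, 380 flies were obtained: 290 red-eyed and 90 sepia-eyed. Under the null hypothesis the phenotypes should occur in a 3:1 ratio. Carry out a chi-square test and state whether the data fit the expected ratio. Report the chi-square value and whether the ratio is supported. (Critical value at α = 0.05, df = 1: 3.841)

0.351; consistent

The 3:1 ratio has 4 parts, so with N = 380 the expected counts are:
  red-eyed: 380 × 3/4 = 285
  sepia-eyed: 380 × 1/4 = 95
χ² = Σ (O − E)² / E
  red-eyed: (290 − 285)² / 285 = 0.0877
  sepia-eyed: (90 − 95)² / 95 = 0.2632
χ² = 0.0877 + 0.2632 = 0.3509 ≈ 0.351
Degrees of freedom = 2 − 1 = 1; critical value at α = 0.05 is 3.841.
Since 0.351 < 3.841, we fail to reject the null hypothesis — the data are consistent with the 3:1 ratio.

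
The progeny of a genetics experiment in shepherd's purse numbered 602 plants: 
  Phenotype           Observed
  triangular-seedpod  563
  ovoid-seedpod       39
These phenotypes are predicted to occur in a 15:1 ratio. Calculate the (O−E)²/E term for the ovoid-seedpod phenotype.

Total ratio parts = 16. Expected numbers out of 602:
  triangular-seedpod: 602 × 15/16 = 564.375
  ovoid-seedpod: 602 × 1/16 = 37.625
Contribution of ovoid-seedpod: (39 − 37.625)² / 37.625 = 0.0502

0.050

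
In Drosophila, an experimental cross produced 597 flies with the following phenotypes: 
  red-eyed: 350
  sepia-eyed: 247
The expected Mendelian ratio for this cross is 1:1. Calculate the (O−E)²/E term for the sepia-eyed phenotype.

8.885

Total ratio parts = 2. Expected numbers out of 597:
  red-eyed: 597 × 1/2 = 298.5
  sepia-eyed: 597 × 1/2 = 298.5
Contribution of sepia-eyed: (247 − 298.5)² / 298.5 = 8.8853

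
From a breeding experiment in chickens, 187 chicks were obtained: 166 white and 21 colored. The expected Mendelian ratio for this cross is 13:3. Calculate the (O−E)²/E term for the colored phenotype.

5.640

Expected counts for N = 187 under a 13:3 ratio (total parts = 16):
  white: 187 × 13/16 = 151.9375
  colored: 187 × 3/16 = 35.0625
Contribution of colored: (21 − 35.0625)² / 35.0625 = 5.6400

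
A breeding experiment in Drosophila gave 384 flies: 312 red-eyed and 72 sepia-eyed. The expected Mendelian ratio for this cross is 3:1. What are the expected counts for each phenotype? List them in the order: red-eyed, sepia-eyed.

Expected counts for N = 384 under a 3:1 ratio (total parts = 4):
  red-eyed: 384 × 3/4 = 288
  sepia-eyed: 384 × 1/4 = 96

288, 96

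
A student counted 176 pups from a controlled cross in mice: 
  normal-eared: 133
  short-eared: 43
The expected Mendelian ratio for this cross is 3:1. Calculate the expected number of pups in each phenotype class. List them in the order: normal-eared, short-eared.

Under the 3:1 hypothesis (Σ ratio = 4, N = 176):
  normal-eared: 176 × 3/4 = 132
  short-eared: 176 × 1/4 = 44

132, 44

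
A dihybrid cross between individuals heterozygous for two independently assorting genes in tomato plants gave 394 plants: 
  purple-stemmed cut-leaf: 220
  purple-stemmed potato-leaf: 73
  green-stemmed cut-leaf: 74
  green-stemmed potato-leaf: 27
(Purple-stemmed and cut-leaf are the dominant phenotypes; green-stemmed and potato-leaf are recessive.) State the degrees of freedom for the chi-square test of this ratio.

A dihybrid F₂ with independent assortment and complete dominance at both loci gives a 9:3:3:1 phenotypic ratio.
A goodness-of-fit test with 4 phenotype classes has df = 4 − 1 = 3.

3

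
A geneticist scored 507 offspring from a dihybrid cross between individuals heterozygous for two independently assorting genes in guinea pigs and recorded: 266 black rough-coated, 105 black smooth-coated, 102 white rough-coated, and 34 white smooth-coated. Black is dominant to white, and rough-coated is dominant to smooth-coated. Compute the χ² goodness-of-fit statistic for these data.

3.005

A dihybrid F₂ with independent assortment and complete dominance at both loci gives a 9:3:3:1 phenotypic ratio.
The 9:3:3:1 ratio has 16 parts, so with N = 507 the expected counts are:
  black rough-coated: 507 × 9/16 = 285.1875
  black smooth-coated: 507 × 3/16 = 95.0625
  white rough-coated: 507 × 3/16 = 95.0625
  white smooth-coated: 507 × 1/16 = 31.6875
χ² = Σ (O − E)² / E
  black rough-coated: (266 − 285.1875)² / 285.1875 = 1.2909
  black smooth-coated: (105 − 95.0625)² / 95.0625 = 1.0388
  white rough-coated: (102 − 95.0625)² / 95.0625 = 0.5063
  white smooth-coated: (34 − 31.6875)² / 31.6875 = 0.1688
χ² = 1.2909 + 1.0388 + 0.5063 + 0.1688 = 3.0048 ≈ 3.005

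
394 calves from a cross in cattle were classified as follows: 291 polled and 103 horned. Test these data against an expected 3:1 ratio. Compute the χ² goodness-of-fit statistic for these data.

Under the 3:1 hypothesis (Σ ratio = 4, N = 394):
  polled: 394 × 3/4 = 295.5
  horned: 394 × 1/4 = 98.5
χ² = Σ (O − E)² / E
  polled: (291 − 295.5)² / 295.5 = 0.0685
  horned: (103 − 98.5)² / 98.5 = 0.2056
χ² = 0.0685 + 0.2056 = 0.2741 ≈ 0.274

0.274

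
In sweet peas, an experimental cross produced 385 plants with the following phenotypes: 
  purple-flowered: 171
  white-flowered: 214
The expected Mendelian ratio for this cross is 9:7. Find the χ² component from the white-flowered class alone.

Under the 9:7 hypothesis (Σ ratio = 16, N = 385):
  purple-flowered: 385 × 9/16 = 216.5625
  white-flowered: 385 × 7/16 = 168.4375
Contribution of white-flowered: (214 − 168.4375)² / 168.4375 = 12.3247

12.325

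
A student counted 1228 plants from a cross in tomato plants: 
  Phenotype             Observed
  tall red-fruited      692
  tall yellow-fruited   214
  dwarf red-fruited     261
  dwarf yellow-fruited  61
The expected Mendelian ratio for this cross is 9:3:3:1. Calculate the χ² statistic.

The 9:3:3:1 ratio has 16 parts, so with N = 1228 the expected counts are:
  tall red-fruited: 1228 × 9/16 = 690.75
  tall yellow-fruited: 1228 × 3/16 = 230.25
  dwarf red-fruited: 1228 × 3/16 = 230.25
  dwarf yellow-fruited: 1228 × 1/16 = 76.75
χ² = Σ (O − E)² / E
  tall red-fruited: (692 − 690.75)² / 690.75 = 0.0023
  tall yellow-fruited: (214 − 230.25)² / 230.25 = 1.1469
  dwarf red-fruited: (261 − 230.25)² / 230.25 = 4.1067
  dwarf yellow-fruited: (61 − 76.75)² / 76.75 = 3.2321
χ² = 0.0023 + 1.1469 + 4.1067 + 3.2321 = 8.488

8.488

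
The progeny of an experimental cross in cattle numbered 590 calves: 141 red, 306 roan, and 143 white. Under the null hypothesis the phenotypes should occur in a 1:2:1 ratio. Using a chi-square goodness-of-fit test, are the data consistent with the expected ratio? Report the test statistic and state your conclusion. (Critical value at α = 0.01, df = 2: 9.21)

0.834; consistent

Under the 1:2:1 hypothesis (Σ ratio = 4, N = 590):
  red: 590 × 1/4 = 147.5
  roan: 590 × 2/4 = 295
  white: 590 × 1/4 = 147.5
χ² = Σ (O − E)² / E
  red: (141 − 147.5)² / 147.5 = 0.2864
  roan: (306 − 295)² / 295 = 0.4102
  white: (143 − 147.5)² / 147.5 = 0.1373
χ² = 0.2864 + 0.4102 + 0.1373 = 0.8339 ≈ 0.834
Degrees of freedom = 3 − 1 = 2; critical value at α = 0.01 is 9.21.
Since 0.834 < 9.21, we fail to reject the null hypothesis — the data are consistent with the 1:2:1 ratio.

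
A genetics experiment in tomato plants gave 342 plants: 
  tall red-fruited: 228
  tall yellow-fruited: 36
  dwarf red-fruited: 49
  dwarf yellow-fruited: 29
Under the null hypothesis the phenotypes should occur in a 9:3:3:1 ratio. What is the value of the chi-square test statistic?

The 9:3:3:1 ratio has 16 parts, so with N = 342 the expected counts are:
  tall red-fruited: 342 × 9/16 = 192.375
  tall yellow-fruited: 342 × 3/16 = 64.125
  dwarf red-fruited: 342 × 3/16 = 64.125
  dwarf yellow-fruited: 342 × 1/16 = 21.375
χ² = Σ (O − E)² / E
  tall red-fruited: (228 − 192.375)² / 192.375 = 6.5972
  tall yellow-fruited: (36 − 64.125)² / 64.125 = 12.3355
  dwarf red-fruited: (49 − 64.125)² / 64.125 = 3.5675
  dwarf yellow-fruited: (29 − 21.375)² / 21.375 = 2.7200
χ² = 6.5972 + 12.3355 + 3.5675 + 2.7200 = 25.2202 ≈ 25.220

25.220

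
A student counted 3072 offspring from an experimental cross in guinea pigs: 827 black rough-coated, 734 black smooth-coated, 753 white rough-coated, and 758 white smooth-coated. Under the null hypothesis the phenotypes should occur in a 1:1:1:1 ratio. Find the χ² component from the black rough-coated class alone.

4.533

Expected counts for N = 3072 under a 1:1:1:1 ratio (total parts = 4):
  black rough-coated: 3072 × 1/4 = 768
  black smooth-coated: 3072 × 1/4 = 768
  white rough-coated: 3072 × 1/4 = 768
  white smooth-coated: 3072 × 1/4 = 768
Contribution of black rough-coated: (827 − 768)² / 768 = 4.5326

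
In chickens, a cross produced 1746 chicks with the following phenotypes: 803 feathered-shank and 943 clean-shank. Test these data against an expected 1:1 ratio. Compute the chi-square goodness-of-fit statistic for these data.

11.226

Under the 1:1 hypothesis (Σ ratio = 2, N = 1746):
  feathered-shank: 1746 × 1/2 = 873
  clean-shank: 1746 × 1/2 = 873
χ² = Σ (O − E)² / E
  feathered-shank: (803 − 873)² / 873 = 5.6128
  clean-shank: (943 − 873)² / 873 = 5.6128
χ² = 5.6128 + 5.6128 = 11.2256 ≈ 11.226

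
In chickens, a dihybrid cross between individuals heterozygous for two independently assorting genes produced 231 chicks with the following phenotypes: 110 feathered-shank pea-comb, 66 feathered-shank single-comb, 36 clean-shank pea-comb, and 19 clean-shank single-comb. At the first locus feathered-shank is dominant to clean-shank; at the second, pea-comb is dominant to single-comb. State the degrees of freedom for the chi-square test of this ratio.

3

A dihybrid F₂ with independent assortment and complete dominance at both loci gives a 9:3:3:1 phenotypic ratio.
A goodness-of-fit test with 4 phenotype classes has df = 4 − 1 = 3.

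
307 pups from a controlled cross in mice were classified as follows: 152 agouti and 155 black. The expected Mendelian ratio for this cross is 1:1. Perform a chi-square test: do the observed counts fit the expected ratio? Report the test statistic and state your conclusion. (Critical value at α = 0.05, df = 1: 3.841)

Expected counts for N = 307 under a 1:1 ratio (total parts = 2):
  agouti: 307 × 1/2 = 153.5
  black: 307 × 1/2 = 153.5
χ² = Σ (O − E)² / E
  agouti: (152 − 153.5)² / 153.5 = 0.0147
  black: (155 − 153.5)² / 153.5 = 0.0147
χ² = 0.0147 + 0.0147 = 0.0294 ≈ 0.029
Degrees of freedom = 2 − 1 = 1; critical value at α = 0.05 is 3.841.
Since 0.029 < 3.841, we fail to reject the null hypothesis — the data are consistent with the 1:1 ratio.

0.029; consistent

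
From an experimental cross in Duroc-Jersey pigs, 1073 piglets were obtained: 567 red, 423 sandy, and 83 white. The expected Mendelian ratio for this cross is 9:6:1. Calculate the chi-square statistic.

The 9:6:1 ratio has 16 parts, so with N = 1073 the expected counts are:
  red: 1073 × 9/16 = 603.5625
  sandy: 1073 × 6/16 = 402.375
  white: 1073 × 1/16 = 67.0625
χ² = Σ (O − E)² / E
  red: (567 − 603.5625)² / 603.5625 = 2.2149
  sandy: (423 − 402.375)² / 402.375 = 1.0572
  white: (83 − 67.0625)² / 67.0625 = 3.7876
χ² = 2.2149 + 1.0572 + 3.7876 = 7.0597 ≈ 7.060

7.060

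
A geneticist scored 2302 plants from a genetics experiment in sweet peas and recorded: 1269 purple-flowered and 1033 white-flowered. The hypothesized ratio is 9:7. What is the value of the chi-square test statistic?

1.182

Under the 9:7 hypothesis (Σ ratio = 16, N = 2302):
  purple-flowered: 2302 × 9/16 = 1294.875
  white-flowered: 2302 × 7/16 = 1007.125
χ² = Σ (O − E)² / E
  purple-flowered: (1269 − 1294.875)² / 1294.875 = 0.5171
  white-flowered: (1033 − 1007.125)² / 1007.125 = 0.6648
χ² = 0.5171 + 0.6648 = 1.1819 ≈ 1.182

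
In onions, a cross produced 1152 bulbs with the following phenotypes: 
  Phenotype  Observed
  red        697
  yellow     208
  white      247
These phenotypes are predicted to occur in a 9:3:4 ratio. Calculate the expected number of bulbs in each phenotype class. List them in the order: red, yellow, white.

648, 216, 288

Expected counts for N = 1152 under a 9:3:4 ratio (total parts = 16):
  red: 1152 × 9/16 = 648
  yellow: 1152 × 3/16 = 216
  white: 1152 × 4/16 = 288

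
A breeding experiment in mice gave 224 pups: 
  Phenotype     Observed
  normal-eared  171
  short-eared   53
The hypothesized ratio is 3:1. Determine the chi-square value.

0.214

The 3:1 ratio has 4 parts, so with N = 224 the expected counts are:
  normal-eared: 224 × 3/4 = 168
  short-eared: 224 × 1/4 = 56
χ² = Σ (O − E)² / E
  normal-eared: (171 − 168)² / 168 = 0.0536
  short-eared: (53 − 56)² / 56 = 0.1607
χ² = 0.0536 + 0.1607 = 0.2143 ≈ 0.214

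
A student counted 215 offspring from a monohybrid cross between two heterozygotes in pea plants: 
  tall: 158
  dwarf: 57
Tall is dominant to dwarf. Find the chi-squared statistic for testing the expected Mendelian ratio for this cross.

0.262

For a monohybrid cross between heterozygotes with complete dominance, the expected phenotypic ratio is 3:1.
Total ratio parts = 4. Expected numbers out of 215:
  tall: 215 × 3/4 = 161.25
  dwarf: 215 × 1/4 = 53.75
χ² = Σ (O − E)² / E
  tall: (158 − 161.25)² / 161.25 = 0.0655
  dwarf: (57 − 53.75)² / 53.75 = 0.1965
χ² = 0.0655 + 0.1965 = 0.262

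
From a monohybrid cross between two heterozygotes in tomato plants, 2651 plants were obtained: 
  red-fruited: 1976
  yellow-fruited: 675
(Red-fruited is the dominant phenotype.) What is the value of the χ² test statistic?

0.302

For a monohybrid cross between heterozygotes with complete dominance, the expected phenotypic ratio is 3:1.
Under the 3:1 hypothesis (Σ ratio = 4, N = 2651):
  red-fruited: 2651 × 3/4 = 1988.25
  yellow-fruited: 2651 × 1/4 = 662.75
χ² = Σ (O − E)² / E
  red-fruited: (1976 − 1988.25)² / 1988.25 = 0.0755
  yellow-fruited: (675 − 662.75)² / 662.75 = 0.2264
χ² = 0.0755 + 0.2264 = 0.3019 ≈ 0.302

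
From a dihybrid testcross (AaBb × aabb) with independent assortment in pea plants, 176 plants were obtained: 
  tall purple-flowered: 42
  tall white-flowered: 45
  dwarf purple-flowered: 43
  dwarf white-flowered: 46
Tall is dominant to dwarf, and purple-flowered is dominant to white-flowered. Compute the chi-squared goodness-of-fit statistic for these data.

0.227

A dihybrid testcross with independent assortment gives a 1:1:1:1 ratio.
The 1:1:1:1 ratio has 4 parts, so with N = 176 the expected counts are:
  tall purple-flowered: 176 × 1/4 = 44
  tall white-flowered: 176 × 1/4 = 44
  dwarf purple-flowered: 176 × 1/4 = 44
  dwarf white-flowered: 176 × 1/4 = 44
χ² = Σ (O − E)² / E
  tall purple-flowered: (42 − 44)² / 44 = 0.0909
  tall white-flowered: (45 − 44)² / 44 = 0.0227
  dwarf purple-flowered: (43 − 44)² / 44 = 0.0227
  dwarf white-flowered: (46 − 44)² / 44 = 0.0909
χ² = 0.0909 + 0.0227 + 0.0227 + 0.0909 = 0.2272 ≈ 0.227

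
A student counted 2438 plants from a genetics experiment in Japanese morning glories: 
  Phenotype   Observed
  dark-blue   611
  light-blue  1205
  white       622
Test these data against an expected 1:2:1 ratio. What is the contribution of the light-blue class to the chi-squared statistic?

Expected counts for N = 2438 under a 1:2:1 ratio (total parts = 4):
  dark-blue: 2438 × 1/4 = 609.5
  light-blue: 2438 × 2/4 = 1219
  white: 2438 × 1/4 = 609.5
Contribution of light-blue: (1205 − 1219)² / 1219 = 0.1608

0.161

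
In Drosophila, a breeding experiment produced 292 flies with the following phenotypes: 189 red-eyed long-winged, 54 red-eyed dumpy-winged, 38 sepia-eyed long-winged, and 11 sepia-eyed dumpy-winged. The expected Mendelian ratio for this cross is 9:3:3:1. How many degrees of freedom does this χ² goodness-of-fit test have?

A goodness-of-fit test with 4 phenotype classes has df = 4 − 1 = 3.

3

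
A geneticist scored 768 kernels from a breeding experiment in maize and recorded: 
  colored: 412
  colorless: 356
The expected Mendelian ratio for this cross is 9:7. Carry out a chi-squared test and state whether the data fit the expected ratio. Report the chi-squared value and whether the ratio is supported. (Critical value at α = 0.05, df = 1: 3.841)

Total ratio parts = 16. Expected numbers out of 768:
  colored: 768 × 9/16 = 432
  colorless: 768 × 7/16 = 336
χ² = Σ (O − E)² / E
  colored: (412 − 432)² / 432 = 0.9259
  colorless: (356 − 336)² / 336 = 1.1905
χ² = 0.9259 + 1.1905 = 2.1164 ≈ 2.116
Degrees of freedom = 2 − 1 = 1; critical value at α = 0.05 is 3.841.
Since 2.116 < 3.841, we fail to reject the null hypothesis — the data are consistent with the 9:7 ratio.

2.116; consistent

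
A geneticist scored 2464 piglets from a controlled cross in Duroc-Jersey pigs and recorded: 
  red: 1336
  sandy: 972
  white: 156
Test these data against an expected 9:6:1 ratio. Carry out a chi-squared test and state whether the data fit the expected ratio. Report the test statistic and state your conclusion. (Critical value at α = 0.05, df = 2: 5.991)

Under the 9:6:1 hypothesis (Σ ratio = 16, N = 2464):
  red: 2464 × 9/16 = 1386
  sandy: 2464 × 6/16 = 924
  white: 2464 × 1/16 = 154
χ² = Σ (O − E)² / E
  red: (1336 − 1386)² / 1386 = 1.8038
  sandy: (972 − 924)² / 924 = 2.4935
  white: (156 − 154)² / 154 = 0.0260
χ² = 1.8038 + 2.4935 + 0.0260 = 4.3233 ≈ 4.323
Degrees of freedom = 3 − 1 = 2; critical value at α = 0.05 is 5.991.
Since 4.323 < 5.991, we fail to reject the null hypothesis — the data are consistent with the 9:6:1 ratio.

4.323; consistent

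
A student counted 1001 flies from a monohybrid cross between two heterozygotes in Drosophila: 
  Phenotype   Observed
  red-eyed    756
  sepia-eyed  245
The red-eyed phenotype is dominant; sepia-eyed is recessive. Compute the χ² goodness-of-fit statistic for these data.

0.147

For a monohybrid cross between heterozygotes with complete dominance, the expected phenotypic ratio is 3:1.
The 3:1 ratio has 4 parts, so with N = 1001 the expected counts are:
  red-eyed: 1001 × 3/4 = 750.75
  sepia-eyed: 1001 × 1/4 = 250.25
χ² = Σ (O − E)² / E
  red-eyed: (756 − 750.75)² / 750.75 = 0.0367
  sepia-eyed: (245 − 250.25)² / 250.25 = 0.1101
χ² = 0.0367 + 0.1101 = 0.1468 ≈ 0.147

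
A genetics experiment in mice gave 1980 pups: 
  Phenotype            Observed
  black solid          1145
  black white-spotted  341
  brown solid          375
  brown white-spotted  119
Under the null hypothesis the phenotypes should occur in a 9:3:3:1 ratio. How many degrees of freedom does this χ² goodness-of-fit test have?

A goodness-of-fit test with 4 phenotype classes has df = 4 − 1 = 3.

3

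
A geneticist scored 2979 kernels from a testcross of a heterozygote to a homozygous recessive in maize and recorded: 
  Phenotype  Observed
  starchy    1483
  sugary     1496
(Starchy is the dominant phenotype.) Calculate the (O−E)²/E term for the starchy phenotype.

A testcross of a heterozygote (Aa × aa) gives a 1:1 phenotypic ratio.
Total ratio parts = 2. Expected numbers out of 2979:
  starchy: 2979 × 1/2 = 1489.5
  sugary: 2979 × 1/2 = 1489.5
Contribution of starchy: (1483 − 1489.5)² / 1489.5 = 0.0284

0.028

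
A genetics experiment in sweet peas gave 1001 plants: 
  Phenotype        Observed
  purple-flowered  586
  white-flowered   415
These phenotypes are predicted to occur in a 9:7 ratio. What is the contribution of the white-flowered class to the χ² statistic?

1.201

The 9:7 ratio has 16 parts, so with N = 1001 the expected counts are:
  purple-flowered: 1001 × 9/16 = 563.0625
  white-flowered: 1001 × 7/16 = 437.9375
Contribution of white-flowered: (415 − 437.9375)² / 437.9375 = 1.2014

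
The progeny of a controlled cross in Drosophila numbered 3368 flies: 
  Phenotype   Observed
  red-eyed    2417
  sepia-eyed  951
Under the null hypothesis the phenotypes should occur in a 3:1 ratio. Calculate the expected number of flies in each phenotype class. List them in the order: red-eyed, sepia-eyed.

The 3:1 ratio has 4 parts, so with N = 3368 the expected counts are:
  red-eyed: 3368 × 3/4 = 2526
  sepia-eyed: 3368 × 1/4 = 842

2526, 842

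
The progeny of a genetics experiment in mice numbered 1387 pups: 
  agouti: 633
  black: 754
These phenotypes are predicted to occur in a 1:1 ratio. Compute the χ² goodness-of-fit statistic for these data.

Total ratio parts = 2. Expected numbers out of 1387:
  agouti: 1387 × 1/2 = 693.5
  black: 1387 × 1/2 = 693.5
χ² = Σ (O − E)² / E
  agouti: (633 − 693.5)² / 693.5 = 5.2779
  black: (754 − 693.5)² / 693.5 = 5.2779
χ² = 5.2779 + 5.2779 = 10.5558 ≈ 10.556

10.556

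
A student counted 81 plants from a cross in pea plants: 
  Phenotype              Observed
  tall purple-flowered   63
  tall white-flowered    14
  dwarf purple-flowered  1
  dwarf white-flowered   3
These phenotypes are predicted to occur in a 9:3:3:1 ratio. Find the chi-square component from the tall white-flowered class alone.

0.093

Under the 9:3:3:1 hypothesis (Σ ratio = 16, N = 81):
  tall purple-flowered: 81 × 9/16 = 45.5625
  tall white-flowered: 81 × 3/16 = 15.1875
  dwarf purple-flowered: 81 × 3/16 = 15.1875
  dwarf white-flowered: 81 × 1/16 = 5.0625
Contribution of tall white-flowered: (14 − 15.1875)² / 15.1875 = 0.0928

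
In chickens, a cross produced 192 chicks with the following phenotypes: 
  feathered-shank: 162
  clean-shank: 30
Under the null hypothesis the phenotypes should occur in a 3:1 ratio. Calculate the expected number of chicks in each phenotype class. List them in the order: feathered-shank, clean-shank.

144, 48

Total ratio parts = 4. Expected numbers out of 192:
  feathered-shank: 192 × 3/4 = 144
  clean-shank: 192 × 1/4 = 48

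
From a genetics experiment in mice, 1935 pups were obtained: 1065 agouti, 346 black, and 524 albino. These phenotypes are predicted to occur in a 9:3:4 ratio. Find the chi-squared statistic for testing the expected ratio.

Expected counts for N = 1935 under a 9:3:4 ratio (total parts = 16):
  agouti: 1935 × 9/16 = 1088.4375
  black: 1935 × 3/16 = 362.8125
  albino: 1935 × 4/16 = 483.75
χ² = Σ (O − E)² / E
  agouti: (1065 − 1088.4375)² / 1088.4375 = 0.5047
  black: (346 − 362.8125)² / 362.8125 = 0.7791
  albino: (524 − 483.75)² / 483.75 = 3.3490
χ² = 0.5047 + 0.7791 + 3.3490 = 4.6328 ≈ 4.633

4.633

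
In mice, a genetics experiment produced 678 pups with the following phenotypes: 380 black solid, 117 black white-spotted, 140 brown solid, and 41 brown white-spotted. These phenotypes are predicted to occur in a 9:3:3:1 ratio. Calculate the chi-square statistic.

2.160

Under the 9:3:3:1 hypothesis (Σ ratio = 16, N = 678):
  black solid: 678 × 9/16 = 381.375
  black white-spotted: 678 × 3/16 = 127.125
  brown solid: 678 × 3/16 = 127.125
  brown white-spotted: 678 × 1/16 = 42.375
χ² = Σ (O − E)² / E
  black solid: (380 − 381.375)² / 381.375 = 0.0050
  black white-spotted: (117 − 127.125)² / 127.125 = 0.8064
  brown solid: (140 − 127.125)² / 127.125 = 1.3040
  brown white-spotted: (41 − 42.375)² / 42.375 = 0.0446
χ² = 0.0050 + 0.8064 + 1.3040 + 0.0446 = 2.160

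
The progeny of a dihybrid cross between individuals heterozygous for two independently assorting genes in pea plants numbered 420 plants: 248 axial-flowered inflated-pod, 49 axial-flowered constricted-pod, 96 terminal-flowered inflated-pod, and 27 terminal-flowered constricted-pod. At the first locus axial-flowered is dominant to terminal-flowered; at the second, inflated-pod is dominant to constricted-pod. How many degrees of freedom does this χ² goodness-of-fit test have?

A dihybrid F₂ with independent assortment and complete dominance at both loci gives a 9:3:3:1 phenotypic ratio.
A goodness-of-fit test with 4 phenotype classes has df = 4 − 1 = 3.

3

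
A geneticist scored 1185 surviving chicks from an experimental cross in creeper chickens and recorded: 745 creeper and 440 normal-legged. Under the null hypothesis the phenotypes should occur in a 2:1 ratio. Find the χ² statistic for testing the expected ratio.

Expected counts for N = 1185 under a 2:1 ratio (total parts = 3):
  creeper: 1185 × 2/3 = 790
  normal-legged: 1185 × 1/3 = 395
χ² = Σ (O − E)² / E
  creeper: (745 − 790)² / 790 = 2.5633
  normal-legged: (440 − 395)² / 395 = 5.1266
χ² = 2.5633 + 5.1266 = 7.6899 ≈ 7.690

7.690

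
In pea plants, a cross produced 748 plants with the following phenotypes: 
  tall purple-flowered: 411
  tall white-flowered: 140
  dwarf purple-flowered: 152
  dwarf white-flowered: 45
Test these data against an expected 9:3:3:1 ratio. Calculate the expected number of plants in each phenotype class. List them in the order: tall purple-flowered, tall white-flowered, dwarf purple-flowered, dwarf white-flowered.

420.75, 140.25, 140.25, 46.75

Expected counts for N = 748 under a 9:3:3:1 ratio (total parts = 16):
  tall purple-flowered: 748 × 9/16 = 420.75
  tall white-flowered: 748 × 3/16 = 140.25
  dwarf purple-flowered: 748 × 3/16 = 140.25
  dwarf white-flowered: 748 × 1/16 = 46.75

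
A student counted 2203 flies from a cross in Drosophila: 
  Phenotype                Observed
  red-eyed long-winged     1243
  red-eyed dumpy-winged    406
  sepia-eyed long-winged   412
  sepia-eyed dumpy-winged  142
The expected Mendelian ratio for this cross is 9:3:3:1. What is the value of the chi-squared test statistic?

Under the 9:3:3:1 hypothesis (Σ ratio = 16, N = 2203):
  red-eyed long-winged: 2203 × 9/16 = 1239.1875
  red-eyed dumpy-winged: 2203 × 3/16 = 413.0625
  sepia-eyed long-winged: 2203 × 3/16 = 413.0625
  sepia-eyed dumpy-winged: 2203 × 1/16 = 137.6875
χ² = Σ (O − E)² / E
  red-eyed long-winged: (1243 − 1239.1875)² / 1239.1875 = 0.0117
  red-eyed dumpy-winged: (406 − 413.0625)² / 413.0625 = 0.1208
  sepia-eyed long-winged: (412 − 413.0625)² / 413.0625 = 0.0027
  sepia-eyed dumpy-winged: (142 − 137.6875)² / 137.6875 = 0.1351
χ² = 0.0117 + 0.1208 + 0.0027 + 0.1351 = 0.2703 ≈ 0.270

0.270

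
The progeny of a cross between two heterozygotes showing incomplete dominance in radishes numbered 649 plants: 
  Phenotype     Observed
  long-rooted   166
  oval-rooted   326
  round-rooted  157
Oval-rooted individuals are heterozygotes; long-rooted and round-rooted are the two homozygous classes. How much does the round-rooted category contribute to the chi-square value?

With incomplete dominance, a heterozygote × heterozygote cross gives a 1:2:1 phenotypic ratio.
Expected counts for N = 649 under a 1:2:1 ratio (total parts = 4):
  long-rooted: 649 × 1/4 = 162.25
  oval-rooted: 649 × 2/4 = 324.5
  round-rooted: 649 × 1/4 = 162.25
Contribution of round-rooted: (157 − 162.25)² / 162.25 = 0.1699

0.170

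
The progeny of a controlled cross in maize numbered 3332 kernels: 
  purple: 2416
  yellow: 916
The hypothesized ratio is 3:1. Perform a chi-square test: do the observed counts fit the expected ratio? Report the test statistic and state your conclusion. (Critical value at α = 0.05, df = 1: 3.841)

The 3:1 ratio has 4 parts, so with N = 3332 the expected counts are:
  purple: 3332 × 3/4 = 2499
  yellow: 3332 × 1/4 = 833
χ² = Σ (O − E)² / E
  purple: (2416 − 2499)² / 2499 = 2.7567
  yellow: (916 − 833)² / 833 = 8.2701
χ² = 2.7567 + 8.2701 = 11.0268 ≈ 11.027
Degrees of freedom = 2 − 1 = 1; critical value at α = 0.05 is 3.841.
Since 11.027 > 3.841, we reject the null hypothesis — the data do not fit the 3:1 ratio.

11.027; not consistent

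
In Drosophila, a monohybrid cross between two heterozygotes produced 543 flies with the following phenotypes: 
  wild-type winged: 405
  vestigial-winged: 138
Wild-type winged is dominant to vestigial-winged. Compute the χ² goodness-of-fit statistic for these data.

0.050

For a monohybrid cross between heterozygotes with complete dominance, the expected phenotypic ratio is 3:1.
Under the 3:1 hypothesis (Σ ratio = 4, N = 543):
  wild-type winged: 543 × 3/4 = 407.25
  vestigial-winged: 543 × 1/4 = 135.75
χ² = Σ (O − E)² / E
  wild-type winged: (405 − 407.25)² / 407.25 = 0.0124
  vestigial-winged: (138 − 135.75)² / 135.75 = 0.0373
χ² = 0.0124 + 0.0373 = 0.0497 ≈ 0.050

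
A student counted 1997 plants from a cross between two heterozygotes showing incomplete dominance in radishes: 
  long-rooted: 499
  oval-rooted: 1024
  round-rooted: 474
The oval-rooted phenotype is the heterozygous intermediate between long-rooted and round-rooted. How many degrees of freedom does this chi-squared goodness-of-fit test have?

2

With incomplete dominance, a heterozygote × heterozygote cross gives a 1:2:1 phenotypic ratio.
A goodness-of-fit test with 3 phenotype classes has df = 3 − 1 = 2.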